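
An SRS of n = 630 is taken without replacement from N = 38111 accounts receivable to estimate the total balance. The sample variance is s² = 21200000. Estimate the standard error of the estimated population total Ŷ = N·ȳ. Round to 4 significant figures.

Var(Ŷ) = N²·Var(ȳ) = N²·(1 − n/N)·s²/n.
f = 630/38111 = 0.01653066; Var(ȳ) = 0.98346934·21200000/630 = 33094.524.
Var(Ŷ) = 38111² · 33094.524 = 4.8068086 × 10^13.
SE(Ŷ) = √(4.8068086 × 10^13) = 6.933 × 10^6.

6.933 × 10^6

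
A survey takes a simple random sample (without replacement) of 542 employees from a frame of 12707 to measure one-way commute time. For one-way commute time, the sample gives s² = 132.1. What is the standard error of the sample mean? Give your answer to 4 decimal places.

Under SRS without replacement, Var(ȳ) = (1 − f)·s²/n with f = n/N = 542/12707 = 0.04265366.
Var(ȳ) = (1 − 0.04265366)·132.1/542 = 0.95734634·0.24372694 = 0.23333109.
SE(ȳ) = √(0.23333109) = 0.4830.

0.4830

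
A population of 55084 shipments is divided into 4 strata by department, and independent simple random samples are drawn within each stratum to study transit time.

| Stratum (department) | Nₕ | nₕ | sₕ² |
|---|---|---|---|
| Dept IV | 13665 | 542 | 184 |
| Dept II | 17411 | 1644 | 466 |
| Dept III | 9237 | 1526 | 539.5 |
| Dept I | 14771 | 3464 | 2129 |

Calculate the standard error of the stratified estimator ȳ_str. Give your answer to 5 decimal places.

0.29637

Var(ȳ_str) = Σₕ Wₕ²(1 − fₕ)sₕ²/nₕ with Wₕ = Nₕ/N, N = 55084.
Dept IV: Wₕ = 0.24807567; term = 0.24807567²·(1 − 0.03966337)·184/542 = 0.020063669.
Dept II: Wₕ = 0.31608089; term = 0.31608089²·(1 − 0.09442307)·466/1644 = 0.025645192.
Dept III: Wₕ = 0.16768935; term = 0.16768935²·(1 − 0.16520515)·539.5/1526 = 0.0082990355.
Dept I: Wₕ = 0.26815409; term = 0.26815409²·(1 − 0.23451357)·2129/3464 = 0.033830166.
Sum = 0.087838063.
SE = √(0.087838063) = 0.29637.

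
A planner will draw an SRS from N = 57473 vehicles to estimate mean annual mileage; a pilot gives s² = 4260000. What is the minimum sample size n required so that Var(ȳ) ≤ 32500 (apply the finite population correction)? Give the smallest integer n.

Without fpc, n₀ = s²/D = 4260000/32500 = 131.0769.
With fpc, (1 − n/N)·s²/n ≤ D requires n ≥ n₀/(1 + n₀/N) = 131.0769/(1 + 131.0769/57473) = 130.7786.
Rounding up, n = 131.

131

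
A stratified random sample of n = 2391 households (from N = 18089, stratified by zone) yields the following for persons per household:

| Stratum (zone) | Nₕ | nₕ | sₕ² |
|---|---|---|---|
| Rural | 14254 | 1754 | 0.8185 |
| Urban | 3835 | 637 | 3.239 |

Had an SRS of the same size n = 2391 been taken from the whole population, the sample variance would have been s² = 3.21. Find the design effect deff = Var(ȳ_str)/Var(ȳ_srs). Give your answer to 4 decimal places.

0.3817

Var(ȳ_str) = Σ Wₕ²(1−fₕ)sₕ²/nₕ with Wₕ = Nₕ/18089:
  Rural: (14254/18089)²·(1−1754/14254)·0.8185/1754 = 2.5410122 × 10^-4
  Urban: (3835/18089)²·(1−637/3835)·3.239/637 = 1.9058391 × 10^-4
  → Var(ȳ_str) = 4.4468513 × 10^-4.
Var(ȳ_srs) = (1 − 2391/18089)·3.21/2391 = 0.0011650786.
deff = (4.4468513 × 10^-4) / 0.0011650786 = 0.3817.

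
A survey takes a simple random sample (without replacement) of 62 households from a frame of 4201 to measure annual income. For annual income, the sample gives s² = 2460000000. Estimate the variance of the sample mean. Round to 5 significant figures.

Under SRS without replacement, Var(ȳ) = (1 − f)·s²/n with f = n/N = 62/4201 = 0.01475839.
Var(ȳ) = (1 − 0.01475839)·2460000000/62 = 0.98524161·3.9677419 × 10^7 = 3.9091844 × 10^7.

3.9092 × 10^7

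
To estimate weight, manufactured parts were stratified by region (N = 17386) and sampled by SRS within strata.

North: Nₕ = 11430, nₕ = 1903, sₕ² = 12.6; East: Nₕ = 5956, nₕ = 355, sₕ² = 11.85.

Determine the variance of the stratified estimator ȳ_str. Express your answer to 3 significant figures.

Var(ȳ_str) = Σₕ Wₕ²(1 − fₕ)sₕ²/nₕ with Wₕ = Nₕ/N, N = 17386.
North: Wₕ = 0.65742551; term = 0.65742551²·(1 − 0.16649169)·12.6/1903 = 0.0023852549.
East: Wₕ = 0.34257449; term = 0.34257449²·(1 − 0.05960376)·11.85/355 = 0.0036839261.
Sum = 0.006069181.

0.00607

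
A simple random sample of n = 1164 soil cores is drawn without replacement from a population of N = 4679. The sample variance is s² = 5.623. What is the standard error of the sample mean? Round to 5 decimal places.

Under SRS without replacement, Var(ȳ) = (1 − f)·s²/n with f = n/N = 1164/4679 = 0.24877110.
Var(ȳ) = (1 − 0.24877110)·5.623/1164 = 0.75122890·0.004830756 = 0.0036290035.
SE(ȳ) = √(0.0036290035) = 0.06024.

0.06024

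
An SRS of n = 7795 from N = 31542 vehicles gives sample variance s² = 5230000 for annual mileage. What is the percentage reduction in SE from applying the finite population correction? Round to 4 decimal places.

f = n/N = 7795/31542 = 0.24713081.
SE_no-fpc = √(s²/n) = 25.902566; SE_fpc = √((1−f)s²/n) = 22.475147.
Ratio = √(1−f) = 0.86768035. Reduction = 100·(1 − 0.86768035) = 13.2320%.

13.2320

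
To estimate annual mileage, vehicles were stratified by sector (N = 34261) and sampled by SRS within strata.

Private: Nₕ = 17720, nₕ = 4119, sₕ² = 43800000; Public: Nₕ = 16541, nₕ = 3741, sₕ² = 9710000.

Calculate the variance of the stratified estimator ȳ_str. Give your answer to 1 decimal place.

2651.5

Var(ȳ_str) = Σₕ Wₕ²(1 − fₕ)sₕ²/nₕ with Wₕ = Nₕ/N, N = 34261.
Private: Wₕ = 0.51720615; term = 0.51720615²·(1 − 0.23244921)·43800000/4119 = 2183.3171.
Public: Wₕ = 0.48279385; term = 0.48279385²·(1 − 0.22616529)·9710000/3741 = 468.16957.
Sum = 2651.4867.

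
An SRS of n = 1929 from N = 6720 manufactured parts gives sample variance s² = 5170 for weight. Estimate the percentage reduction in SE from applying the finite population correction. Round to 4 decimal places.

f = n/N = 1929/6720 = 0.28705357.
SE_no-fpc = √(s²/n) = 1.6371149; SE_fpc = √((1−f)s²/n) = 1.3823169.
Ratio = √(1−f) = 0.84436155. Reduction = 100·(1 − 0.84436155) = 15.5638%.

15.5638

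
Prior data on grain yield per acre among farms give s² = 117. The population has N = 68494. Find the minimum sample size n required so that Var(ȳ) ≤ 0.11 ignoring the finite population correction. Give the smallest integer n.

Without fpc, n₀ = s²/D = 117/0.11 = 1063.6364.
Rounding up, n = 1064.

1064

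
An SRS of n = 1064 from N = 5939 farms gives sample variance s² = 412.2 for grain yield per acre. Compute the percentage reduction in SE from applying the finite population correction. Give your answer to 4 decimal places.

9.3995

f = n/N = 1064/5939 = 0.17915474.
SE_no-fpc = √(s²/n) = 0.62241948; SE_fpc = √((1−f)s²/n) = 0.56391523.
Ratio = √(1−f) = 0.90600511. Reduction = 100·(1 − 0.90600511) = 9.3995%.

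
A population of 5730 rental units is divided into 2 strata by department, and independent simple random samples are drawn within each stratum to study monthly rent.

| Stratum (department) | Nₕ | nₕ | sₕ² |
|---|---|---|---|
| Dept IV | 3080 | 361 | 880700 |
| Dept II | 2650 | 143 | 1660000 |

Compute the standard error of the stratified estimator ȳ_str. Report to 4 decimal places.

54.5083

Var(ȳ_str) = Σₕ Wₕ²(1 − fₕ)sₕ²/nₕ with Wₕ = Nₕ/N, N = 5730.
Dept IV: Wₕ = 0.53752182; term = 0.53752182²·(1 − 0.11720779)·880700/361 = 622.25941.
Dept II: Wₕ = 0.46247818; term = 0.46247818²·(1 − 0.05396226)·1660000/143 = 2348.8918.
Sum = 2971.1512.
SE = √(2971.1512) = 54.5083.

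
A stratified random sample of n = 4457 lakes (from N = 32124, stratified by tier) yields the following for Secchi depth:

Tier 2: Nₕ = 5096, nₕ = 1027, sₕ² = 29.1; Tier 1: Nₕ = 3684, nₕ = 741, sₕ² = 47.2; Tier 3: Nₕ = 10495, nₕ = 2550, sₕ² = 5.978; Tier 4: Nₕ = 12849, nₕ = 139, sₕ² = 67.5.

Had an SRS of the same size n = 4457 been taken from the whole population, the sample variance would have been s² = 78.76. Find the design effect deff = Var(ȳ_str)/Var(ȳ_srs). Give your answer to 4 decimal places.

Var(ȳ_str) = Σ Wₕ²(1−fₕ)sₕ²/nₕ with Wₕ = Nₕ/32124:
  Tier 2: (5096/32124)²·(1−1027/5096)·29.1/1027 = 5.6935144 × 10^-4
  Tier 1: (3684/32124)²·(1−741/3684)·47.2/741 = 6.6922852 × 10^-4
  Tier 3: (10495/32124)²·(1−2550/10495)·5.978/2550 = 1.8942306 × 10^-4
  Tier 4: (12849/32124)²·(1−139/12849)·67.5/139 = 0.076850132
  → Var(ȳ_str) = 0.078278135.
Var(ȳ_srs) = (1 − 4457/32124)·78.76/4457 = 0.01521933.
deff = 0.078278135 / 0.01521933 = 5.1433.

5.1433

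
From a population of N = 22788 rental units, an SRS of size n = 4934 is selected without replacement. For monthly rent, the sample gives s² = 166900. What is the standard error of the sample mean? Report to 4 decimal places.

5.1481

Under SRS without replacement, Var(ȳ) = (1 − f)·s²/n with f = n/N = 4934/22788 = 0.21651747.
Var(ȳ) = (1 − 0.21651747)·166900/4934 = 0.78348253·33.82651 = 26.50248.
SE(ȳ) = √(26.50248) = 5.1481.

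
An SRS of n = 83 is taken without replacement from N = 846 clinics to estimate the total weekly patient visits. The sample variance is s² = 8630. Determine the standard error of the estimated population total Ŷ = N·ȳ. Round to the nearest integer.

8192

Var(Ŷ) = N²·Var(ȳ) = N²·(1 − n/N)·s²/n.
f = 83/846 = 0.09810875; Var(ȳ) = 0.90189125·8630/83 = 93.774958.
Var(Ŷ) = 846² · 93.774958 = 6.7116238 × 10^7.
SE(Ŷ) = √(6.7116238 × 10^7) = 8192.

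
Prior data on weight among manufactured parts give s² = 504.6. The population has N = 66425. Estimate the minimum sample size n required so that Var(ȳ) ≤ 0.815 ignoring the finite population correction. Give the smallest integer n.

620

Without fpc, n₀ = s²/D = 504.6/0.815 = 619.1411.
Rounding up, n = 620.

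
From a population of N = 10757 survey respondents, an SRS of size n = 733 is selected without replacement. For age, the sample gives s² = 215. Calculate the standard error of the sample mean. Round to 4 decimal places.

Under SRS without replacement, Var(ȳ) = (1 − f)·s²/n with f = n/N = 733/10757 = 0.06814168.
Var(ȳ) = (1 − 0.06814168)·215/733 = 0.93185832·0.29331514 = 0.27332816.
SE(ȳ) = √(0.27332816) = 0.5228.

0.5228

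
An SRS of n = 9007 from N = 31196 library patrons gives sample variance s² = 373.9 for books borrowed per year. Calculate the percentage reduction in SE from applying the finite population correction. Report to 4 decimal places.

f = n/N = 9007/31196 = 0.28872291.
SE_no-fpc = √(s²/n) = 0.20374532; SE_fpc = √((1−f)s²/n) = 0.17183319.
Ratio = √(1−f) = 0.84337245. Reduction = 100·(1 − 0.84337245) = 15.6628%.

15.6628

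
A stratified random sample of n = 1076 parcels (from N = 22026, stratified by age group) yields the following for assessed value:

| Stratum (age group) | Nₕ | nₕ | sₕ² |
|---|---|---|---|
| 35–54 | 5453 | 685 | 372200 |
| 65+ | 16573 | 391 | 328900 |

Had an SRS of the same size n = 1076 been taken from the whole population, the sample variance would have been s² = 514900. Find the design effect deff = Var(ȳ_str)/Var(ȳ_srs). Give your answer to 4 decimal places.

1.0856

Var(ȳ_str) = Σ Wₕ²(1−fₕ)sₕ²/nₕ with Wₕ = Nₕ/22026:
  35–54: (5453/22026)²·(1−685/5453)·372200/685 = 29.119658
  65+: (16573/22026)²·(1−391/16573)·328900/391 = 464.99595
  → Var(ȳ_str) = 494.11561.
Var(ȳ_srs) = (1 − 1076/22026)·514900/1076 = 455.15468.
deff = 494.11561 / 455.15468 = 1.0856.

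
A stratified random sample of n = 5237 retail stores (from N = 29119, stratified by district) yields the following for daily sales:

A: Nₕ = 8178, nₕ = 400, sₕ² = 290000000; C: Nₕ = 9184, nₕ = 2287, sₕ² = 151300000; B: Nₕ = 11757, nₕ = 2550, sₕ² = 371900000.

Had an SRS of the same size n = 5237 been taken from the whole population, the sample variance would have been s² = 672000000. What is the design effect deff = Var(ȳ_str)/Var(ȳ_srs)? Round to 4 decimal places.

0.7407

Var(ȳ_str) = Σ Wₕ²(1−fₕ)sₕ²/nₕ with Wₕ = Nₕ/29119:
  A: (8178/29119)²·(1−400/8178)·290000000/400 = 54387.631
  C: (9184/29119)²·(1−2287/9184)·151300000/2287 = 4942.1048
  B: (11757/29119)²·(1−2550/11757)·371900000/2550 = 18618.631
  → Var(ȳ_str) = 77948.367.
Var(ȳ_srs) = (1 − 5237/29119)·672000000/5237 = 105240.02.
deff = 77948.367 / 105240.02 = 0.7407.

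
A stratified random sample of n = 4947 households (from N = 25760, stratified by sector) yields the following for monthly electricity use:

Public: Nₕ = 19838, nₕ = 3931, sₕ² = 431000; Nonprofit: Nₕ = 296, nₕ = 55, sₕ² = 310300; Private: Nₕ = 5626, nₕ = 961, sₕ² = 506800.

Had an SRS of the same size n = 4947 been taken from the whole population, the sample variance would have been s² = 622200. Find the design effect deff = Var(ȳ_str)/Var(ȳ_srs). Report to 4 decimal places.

Var(ȳ_str) = Σ Wₕ²(1−fₕ)sₕ²/nₕ with Wₕ = Nₕ/25760:
  Public: (19838/25760)²·(1−3931/19838)·431000/3931 = 52.139718
  Nonprofit: (296/25760)²·(1−55/296)·310300/55 = 0.60650743
  Private: (5626/25760)²·(1−961/5626)·506800/961 = 20.85801
  → Var(ȳ_str) = 73.604235.
Var(ȳ_srs) = (1 − 4947/25760)·622200/4947 = 101.61947.
deff = 73.604235 / 101.61947 = 0.7243.

0.7243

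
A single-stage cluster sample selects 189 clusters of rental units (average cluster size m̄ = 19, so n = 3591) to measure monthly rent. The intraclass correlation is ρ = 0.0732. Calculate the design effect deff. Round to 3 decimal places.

deff = 1 + (19 − 1)·0.0732 = 1 + 1.3176 = 2.3176.

2.318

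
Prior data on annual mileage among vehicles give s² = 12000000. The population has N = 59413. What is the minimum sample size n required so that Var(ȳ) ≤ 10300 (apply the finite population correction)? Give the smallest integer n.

Without fpc, n₀ = s²/D = 12000000/10300 = 1165.0485.
With fpc, (1 − n/N)·s²/n ≤ D requires n ≥ n₀/(1 + n₀/N) = 1165.0485/(1 + 1165.0485/59413) = 1142.6421.
Rounding up, n = 1143.

1143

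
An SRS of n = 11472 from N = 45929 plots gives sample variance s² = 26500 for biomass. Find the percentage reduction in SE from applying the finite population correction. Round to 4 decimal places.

13.3846

f = n/N = 11472/45929 = 0.24977683.
SE_no-fpc = √(s²/n) = 1.5198592; SE_fpc = √((1−f)s²/n) = 1.3164325.
Ratio = √(1−f) = 0.86615424. Reduction = 100·(1 − 0.86615424) = 13.3846%.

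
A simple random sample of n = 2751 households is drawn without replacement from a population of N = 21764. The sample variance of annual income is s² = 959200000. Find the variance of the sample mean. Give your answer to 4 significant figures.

304600

Under SRS without replacement, Var(ȳ) = (1 − f)·s²/n with f = n/N = 2751/21764 = 0.12640140.
Var(ȳ) = (1 − 0.12640140)·959200000/2751 = 0.87359860·348673.21 = 304600.43.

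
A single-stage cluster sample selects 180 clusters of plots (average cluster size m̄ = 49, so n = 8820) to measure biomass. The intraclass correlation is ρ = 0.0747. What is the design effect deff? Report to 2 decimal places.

4.59

deff = 1 + (49 − 1)·0.0747 = 1 + 3.5856 = 4.5856.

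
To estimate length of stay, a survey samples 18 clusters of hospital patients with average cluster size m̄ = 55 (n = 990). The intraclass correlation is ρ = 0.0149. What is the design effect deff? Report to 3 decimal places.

1.805

deff = 1 + (55 − 1)·0.0149 = 1 + 0.8046 = 1.8046.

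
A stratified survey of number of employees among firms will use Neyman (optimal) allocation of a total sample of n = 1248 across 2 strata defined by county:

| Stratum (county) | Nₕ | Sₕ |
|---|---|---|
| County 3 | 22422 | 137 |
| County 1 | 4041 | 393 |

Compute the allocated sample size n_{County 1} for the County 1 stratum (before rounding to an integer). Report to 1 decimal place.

Neyman allocation: nₕ = n·NₕSₕ / Σⱼ NⱼSⱼ.
Σ NⱼSⱼ = 22422·137 + 4041·393 = 4.659927 × 10^6.
n_{County 1} = 1248·4041·393 / (4.659927 × 10^6) = 425.3.

425.3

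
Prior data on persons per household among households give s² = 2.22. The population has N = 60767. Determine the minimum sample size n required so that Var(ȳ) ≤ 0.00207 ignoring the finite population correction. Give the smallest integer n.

1073

Without fpc, n₀ = s²/D = 2.22/0.00207 = 1072.4638.
Rounding up, n = 1073.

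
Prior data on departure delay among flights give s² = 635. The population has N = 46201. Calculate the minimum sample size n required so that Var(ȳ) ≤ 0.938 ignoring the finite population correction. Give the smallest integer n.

677

Without fpc, n₀ = s²/D = 635/0.938 = 676.9723.
Rounding up, n = 677.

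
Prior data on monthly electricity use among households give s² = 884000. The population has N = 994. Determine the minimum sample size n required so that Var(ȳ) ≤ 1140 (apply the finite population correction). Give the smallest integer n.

Without fpc, n₀ = s²/D = 884000/1140 = 775.4386.
With fpc, (1 − n/N)·s²/n ≤ D requires n ≥ n₀/(1 + n₀/N) = 775.4386/(1 + 775.4386/994) = 435.6105.
Rounding up, n = 436.

436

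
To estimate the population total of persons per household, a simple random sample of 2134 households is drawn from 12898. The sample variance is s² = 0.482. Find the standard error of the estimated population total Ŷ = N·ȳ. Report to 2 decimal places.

177.08

Var(Ŷ) = N²·Var(ȳ) = N²·(1 − n/N)·s²/n.
f = 2134/12898 = 0.16545201; Var(ȳ) = 0.83454799·0.482/2134 = 1.8849678 × 10^-4.
Var(Ŷ) = 12898² · (1.8849678 × 10^-4) = 31358.023.
SE(Ŷ) = √(31358.023) = 177.08.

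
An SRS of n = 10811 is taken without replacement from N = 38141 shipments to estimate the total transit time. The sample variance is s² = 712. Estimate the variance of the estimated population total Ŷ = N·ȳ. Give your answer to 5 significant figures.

Var(Ŷ) = N²·Var(ȳ) = N²·(1 − n/N)·s²/n.
f = 10811/38141 = 0.28344826; Var(ȳ) = 0.71655174·712/10811 = 0.047191272.
Var(Ŷ) = 38141² · 0.047191272 = 6.8650837 × 10^7.

6.8651 × 10^7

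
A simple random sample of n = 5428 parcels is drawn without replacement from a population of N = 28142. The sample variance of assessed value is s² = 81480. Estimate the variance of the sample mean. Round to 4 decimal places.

Under SRS without replacement, Var(ȳ) = (1 − f)·s²/n with f = n/N = 5428/28142 = 0.19287897.
Var(ȳ) = (1 − 0.19287897)·81480/5428 = 0.80712103·15.011054 = 12.115737.

12.1157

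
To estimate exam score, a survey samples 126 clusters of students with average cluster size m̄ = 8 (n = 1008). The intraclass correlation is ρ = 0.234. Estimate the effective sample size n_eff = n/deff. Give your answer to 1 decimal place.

deff = 1 + (8 − 1)·0.234 = 1 + 1.638 = 2.638.
n_eff = 1008 / 2.638 = 382.1.

382.1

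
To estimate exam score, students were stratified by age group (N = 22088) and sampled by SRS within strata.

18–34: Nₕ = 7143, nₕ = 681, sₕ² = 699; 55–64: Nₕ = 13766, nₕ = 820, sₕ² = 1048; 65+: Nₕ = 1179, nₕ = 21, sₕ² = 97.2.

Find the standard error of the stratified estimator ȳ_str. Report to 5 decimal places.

Var(ȳ_str) = Σₕ Wₕ²(1 − fₕ)sₕ²/nₕ with Wₕ = Nₕ/N, N = 22088.
18–34: Wₕ = 0.32338827; term = 0.32338827²·(1 − 0.09533809)·699/681 = 0.097110207.
55–64: Wₕ = 0.62323434; term = 0.62323434²·(1 − 0.05956705)·1048/820 = 0.4668507.
65+: Wₕ = 0.05337740; term = 0.05337740²·(1 − 0.01781170)·97.2/21 = 0.012952588.
Sum = 0.5769135.
SE = √(0.5769135) = 0.75955.

0.75955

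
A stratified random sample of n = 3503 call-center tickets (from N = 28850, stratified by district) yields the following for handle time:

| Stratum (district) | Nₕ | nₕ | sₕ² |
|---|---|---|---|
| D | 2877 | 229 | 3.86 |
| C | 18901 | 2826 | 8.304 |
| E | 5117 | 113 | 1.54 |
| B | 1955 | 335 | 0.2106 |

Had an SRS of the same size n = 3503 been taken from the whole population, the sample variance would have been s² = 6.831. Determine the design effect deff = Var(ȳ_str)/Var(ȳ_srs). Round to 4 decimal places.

Var(ȳ_str) = Σ Wₕ²(1−fₕ)sₕ²/nₕ with Wₕ = Nₕ/28850:
  D: (2877/28850)²·(1−229/2877)·3.86/229 = 1.5428298 × 10^-4
  C: (18901/28850)²·(1−2826/18901)·8.304/2826 = 0.0010726531
  E: (5117/28850)²·(1−113/5117)·1.54/113 = 4.1925993 × 10^-4
  B: (1955/28850)²·(1−335/1955)·0.2106/335 = 2.3921241 × 10^-6
  → Var(ȳ_str) = 0.0016485881.
Var(ȳ_srs) = (1 − 3503/28850)·6.831/3503 = 0.0017132664.
deff = 0.0016485881 / 0.0017132664 = 0.9622.

0.9622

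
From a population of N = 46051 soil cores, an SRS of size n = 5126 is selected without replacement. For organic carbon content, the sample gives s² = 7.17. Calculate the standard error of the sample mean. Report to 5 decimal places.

0.03526

Under SRS without replacement, Var(ȳ) = (1 − f)·s²/n with f = n/N = 5126/46051 = 0.11131137.
Var(ȳ) = (1 − 0.11131137)·7.17/5126 = 0.88868863·0.0013987515 = 0.0012430545.
SE(ȳ) = √(0.0012430545) = 0.03526.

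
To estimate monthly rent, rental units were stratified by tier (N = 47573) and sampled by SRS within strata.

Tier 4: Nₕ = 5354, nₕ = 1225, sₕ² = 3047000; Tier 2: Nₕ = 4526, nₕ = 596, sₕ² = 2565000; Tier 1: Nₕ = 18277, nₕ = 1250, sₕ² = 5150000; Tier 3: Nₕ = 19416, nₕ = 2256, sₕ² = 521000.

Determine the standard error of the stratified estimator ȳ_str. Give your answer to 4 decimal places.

25.6641

Var(ȳ_str) = Σₕ Wₕ²(1 − fₕ)sₕ²/nₕ with Wₕ = Nₕ/N, N = 47573.
Tier 4: Wₕ = 0.11254283; term = 0.11254283²·(1 − 0.22880090)·3047000/1225 = 24.29621.
Tier 2: Wₕ = 0.09513800; term = 0.09513800²·(1 − 0.13168361)·2565000/596 = 33.824169.
Tier 1: Wₕ = 0.38418851; term = 0.38418851²·(1 − 0.06839197)·5150000/1250 = 566.52514.
Tier 3: Wₕ = 0.40813066; term = 0.40813066²·(1 − 0.11619283)·521000/2256 = 33.998096.
Sum = 658.64362.
SE = √(658.64362) = 25.6641.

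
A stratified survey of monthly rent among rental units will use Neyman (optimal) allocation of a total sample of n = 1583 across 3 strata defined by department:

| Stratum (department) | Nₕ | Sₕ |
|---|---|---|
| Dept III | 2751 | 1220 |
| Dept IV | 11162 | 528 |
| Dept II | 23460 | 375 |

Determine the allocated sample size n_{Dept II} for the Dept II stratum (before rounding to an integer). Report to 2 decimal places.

771.67

Neyman allocation: nₕ = n·NₕSₕ / Σⱼ NⱼSⱼ.
Σ NⱼSⱼ = 2751·1220 + 11162·528 + 23460·375 = 1.8047256 × 10^7.
n_{Dept II} = 1583·23460·375 / (1.8047256 × 10^7) = 771.67.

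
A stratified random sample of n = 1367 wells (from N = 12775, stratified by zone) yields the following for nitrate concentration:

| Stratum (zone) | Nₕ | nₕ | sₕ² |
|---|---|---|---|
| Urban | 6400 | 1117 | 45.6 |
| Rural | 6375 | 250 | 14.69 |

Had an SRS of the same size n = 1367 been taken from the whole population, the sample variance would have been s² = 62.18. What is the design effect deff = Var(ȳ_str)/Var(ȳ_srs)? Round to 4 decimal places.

0.5543

Var(ȳ_str) = Σ Wₕ²(1−fₕ)sₕ²/nₕ with Wₕ = Nₕ/12775:
  Urban: (6400/12775)²·(1−1117/6400)·45.6/1117 = 0.0084576642
  Rural: (6375/12775)²·(1−250/6375)·14.69/250 = 0.014058735
  → Var(ȳ_str) = 0.022516399.
Var(ȳ_srs) = (1 − 1367/12775)·62.18/1367 = 0.040619148.
deff = 0.022516399 / 0.040619148 = 0.5543.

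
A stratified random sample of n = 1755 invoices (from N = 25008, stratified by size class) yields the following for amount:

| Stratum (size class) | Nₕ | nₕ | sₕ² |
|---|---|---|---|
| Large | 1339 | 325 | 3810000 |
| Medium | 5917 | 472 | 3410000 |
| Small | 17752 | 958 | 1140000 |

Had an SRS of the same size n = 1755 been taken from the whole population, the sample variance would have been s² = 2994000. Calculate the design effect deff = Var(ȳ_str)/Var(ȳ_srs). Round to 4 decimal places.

0.6083

Var(ȳ_str) = Σ Wₕ²(1−fₕ)sₕ²/nₕ with Wₕ = Nₕ/25008:
  Large: (1339/25008)²·(1−325/1339)·3810000/325 = 25.450846
  Medium: (5917/25008)²·(1−472/5917)·3410000/472 = 372.18075
  Small: (17752/25008)²·(1−958/17752)·1140000/958 = 567.26091
  → Var(ȳ_str) = 964.89251.
Var(ȳ_srs) = (1 − 1755/25008)·2994000/1755 = 1586.2612.
deff = 964.89251 / 1586.2612 = 0.6083.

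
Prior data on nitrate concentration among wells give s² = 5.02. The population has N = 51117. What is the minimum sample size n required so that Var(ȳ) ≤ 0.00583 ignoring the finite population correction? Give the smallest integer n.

Without fpc, n₀ = s²/D = 5.02/0.00583 = 861.0635.
Rounding up, n = 862.

862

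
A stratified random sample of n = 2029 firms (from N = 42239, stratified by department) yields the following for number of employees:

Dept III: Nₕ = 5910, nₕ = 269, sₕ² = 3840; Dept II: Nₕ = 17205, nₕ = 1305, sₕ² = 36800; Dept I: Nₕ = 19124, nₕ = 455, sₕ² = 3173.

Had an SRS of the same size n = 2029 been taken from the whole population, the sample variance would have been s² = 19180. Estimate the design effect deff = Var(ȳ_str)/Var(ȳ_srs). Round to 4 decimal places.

Var(ȳ_str) = Σ Wₕ²(1−fₕ)sₕ²/nₕ with Wₕ = Nₕ/42239:
  Dept III: (5910/42239)²·(1−269/5910)·3840/269 = 0.26674437
  Dept II: (17205/42239)²·(1−1305/17205)·36800/1305 = 4.3237627
  Dept I: (19124/42239)²·(1−455/19124)·3173/455 = 1.3955044
  → Var(ȳ_str) = 5.9860115.
Var(ȳ_srs) = (1 − 2029/42239)·19180/2029 = 8.9988498.
deff = 5.9860115 / 8.9988498 = 0.6652.

0.6652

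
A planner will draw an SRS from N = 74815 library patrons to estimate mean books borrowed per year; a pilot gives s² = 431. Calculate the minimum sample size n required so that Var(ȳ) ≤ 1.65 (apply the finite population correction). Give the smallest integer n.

261

Without fpc, n₀ = s²/D = 431/1.65 = 261.2121.
With fpc, (1 − n/N)·s²/n ≤ D requires n ≥ n₀/(1 + n₀/N) = 261.2121/(1 + 261.2121/74815) = 260.3033.
Rounding up, n = 261.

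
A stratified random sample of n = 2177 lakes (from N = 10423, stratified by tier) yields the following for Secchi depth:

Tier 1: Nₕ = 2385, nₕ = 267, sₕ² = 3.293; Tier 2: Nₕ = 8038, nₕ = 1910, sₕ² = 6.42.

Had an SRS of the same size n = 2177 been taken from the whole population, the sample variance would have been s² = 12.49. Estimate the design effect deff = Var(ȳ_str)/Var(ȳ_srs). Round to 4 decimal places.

0.4621

Var(ȳ_str) = Σ Wₕ²(1−fₕ)sₕ²/nₕ with Wₕ = Nₕ/10423:
  Tier 1: (2385/10423)²·(1−267/2385)·3.293/267 = 5.7346819 × 10^-4
  Tier 2: (8038/10423)²·(1−1910/8038)·6.42/1910 = 0.0015239929
  → Var(ȳ_str) = 0.0020974611.
Var(ȳ_srs) = (1 − 2177/10423)·12.49/2177 = 0.0045389417.
deff = 0.0020974611 / 0.0045389417 = 0.4621.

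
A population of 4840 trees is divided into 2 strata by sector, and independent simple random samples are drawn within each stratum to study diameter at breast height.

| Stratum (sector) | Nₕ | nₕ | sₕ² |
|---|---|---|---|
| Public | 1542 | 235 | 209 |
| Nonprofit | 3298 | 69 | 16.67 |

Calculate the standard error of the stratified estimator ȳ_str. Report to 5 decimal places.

Var(ȳ_str) = Σₕ Wₕ²(1 − fₕ)sₕ²/nₕ with Wₕ = Nₕ/N, N = 4840.
Public: Wₕ = 0.31859504; term = 0.31859504²·(1 − 0.15239948)·209/235 = 0.07651519.
Nonprofit: Wₕ = 0.68140496; term = 0.68140496²·(1 − 0.02092177)·16.67/69 = 0.10982836.
Sum = 0.18634355.
SE = √(0.18634355) = 0.43168.

0.43168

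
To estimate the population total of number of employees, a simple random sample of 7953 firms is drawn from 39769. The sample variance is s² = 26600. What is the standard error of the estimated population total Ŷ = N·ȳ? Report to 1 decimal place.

Var(Ŷ) = N²·Var(ȳ) = N²·(1 − n/N)·s²/n.
f = 7953/39769 = 0.19997988; Var(ȳ) = 0.80002012·26600/7953 = 2.6757871.
Var(Ŷ) = 39769² · 2.6757871 = 4.2319536 × 10^9.
SE(Ŷ) = √(4.2319536 × 10^9) = 65053.5.

65053.5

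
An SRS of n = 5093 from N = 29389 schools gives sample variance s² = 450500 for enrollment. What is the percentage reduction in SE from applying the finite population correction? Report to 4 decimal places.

9.0767

f = n/N = 5093/29389 = 0.17329613.
SE_no-fpc = √(s²/n) = 9.4050381; SE_fpc = √((1−f)s²/n) = 8.551367.
Ratio = √(1−f) = 0.90923257. Reduction = 100·(1 − 0.90923257) = 9.0767%.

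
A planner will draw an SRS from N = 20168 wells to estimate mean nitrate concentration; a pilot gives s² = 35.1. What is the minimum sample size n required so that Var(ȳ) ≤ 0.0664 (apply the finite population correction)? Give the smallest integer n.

Without fpc, n₀ = s²/D = 35.1/0.0664 = 528.6145.
With fpc, (1 − n/N)·s²/n ≤ D requires n ≥ n₀/(1 + n₀/N) = 528.6145/(1 + 528.6145/20168) = 515.1131.
Rounding up, n = 516.

516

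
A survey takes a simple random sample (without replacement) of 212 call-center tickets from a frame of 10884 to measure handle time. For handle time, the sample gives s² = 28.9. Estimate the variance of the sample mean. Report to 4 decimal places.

Under SRS without replacement, Var(ȳ) = (1 − f)·s²/n with f = n/N = 212/10884 = 0.01947813.
Var(ȳ) = (1 − 0.01947813)·28.9/212 = 0.98052187·0.13632075 = 0.13366548.

0.1337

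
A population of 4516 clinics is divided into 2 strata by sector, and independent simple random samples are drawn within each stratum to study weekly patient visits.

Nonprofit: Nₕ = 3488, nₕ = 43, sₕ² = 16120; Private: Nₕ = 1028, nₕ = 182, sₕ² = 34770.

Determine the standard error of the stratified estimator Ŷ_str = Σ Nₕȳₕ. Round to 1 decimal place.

Var(Ŷ_str) = Σₕ Nₕ²(1 − fₕ)sₕ²/nₕ.
Nonprofit: 3488²·(1 − 43/3488)·16120/43 = 4.5046628 × 10^9.
Private: 1028²·(1 − 182/1028)·34770/182 = 1.6614864 × 10^8.
Sum = 4.6708114 × 10^9.
SE = √(4.6708114 × 10^9) = 68343.3.

68343.3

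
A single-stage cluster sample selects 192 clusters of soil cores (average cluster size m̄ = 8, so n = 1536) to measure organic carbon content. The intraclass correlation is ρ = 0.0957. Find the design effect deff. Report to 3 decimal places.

1.670

deff = 1 + (8 − 1)·0.0957 = 1 + 0.6699 = 1.6699.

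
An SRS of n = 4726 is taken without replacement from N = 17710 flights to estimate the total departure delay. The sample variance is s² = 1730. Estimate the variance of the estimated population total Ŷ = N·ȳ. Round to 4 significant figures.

8.417 × 10^7

Var(Ŷ) = N²·Var(ȳ) = N²·(1 − n/N)·s²/n.
f = 4726/17710 = 0.26685488; Var(ȳ) = 0.73314512·1730/4726 = 0.26837517.
Var(Ŷ) = 17710² · 0.26837517 = 8.4174289 × 10^7.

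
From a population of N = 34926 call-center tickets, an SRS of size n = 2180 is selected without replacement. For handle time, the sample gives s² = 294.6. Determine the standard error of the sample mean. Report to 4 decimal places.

0.3560

Under SRS without replacement, Var(ȳ) = (1 − f)·s²/n with f = n/N = 2180/34926 = 0.06241768.
Var(ȳ) = (1 − 0.06241768)·294.6/2180 = 0.93758232·0.13513761 = 0.12670264.
SE(ȳ) = √(0.12670264) = 0.3560.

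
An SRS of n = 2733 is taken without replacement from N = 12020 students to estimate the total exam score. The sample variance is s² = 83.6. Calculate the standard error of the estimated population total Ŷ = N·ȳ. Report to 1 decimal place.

1847.9

Var(Ŷ) = N²·Var(ȳ) = N²·(1 − n/N)·s²/n.
f = 2733/12020 = 0.22737105; Var(ȳ) = 0.77262895·83.6/2733 = 0.023634021.
Var(Ŷ) = 12020² · 0.023634021 = 3.4146528 × 10^6.
SE(Ŷ) = √(3.4146528 × 10^6) = 1847.9.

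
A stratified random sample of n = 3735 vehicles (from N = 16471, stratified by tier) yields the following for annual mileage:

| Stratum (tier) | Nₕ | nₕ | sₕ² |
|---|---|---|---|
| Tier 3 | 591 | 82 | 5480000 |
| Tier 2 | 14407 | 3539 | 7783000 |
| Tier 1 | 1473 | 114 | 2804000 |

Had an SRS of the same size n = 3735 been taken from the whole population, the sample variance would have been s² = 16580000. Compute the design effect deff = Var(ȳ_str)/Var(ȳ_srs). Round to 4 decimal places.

Var(ȳ_str) = Σ Wₕ²(1−fₕ)sₕ²/nₕ with Wₕ = Nₕ/16471:
  Tier 3: (591/16471)²·(1−82/591)·5480000/82 = 74.102359
  Tier 2: (14407/16471)²·(1−3539/14407)·7783000/3539 = 1269.2574
  Tier 1: (1473/16471)²·(1−114/1473)·2804000/114 = 181.49114
  → Var(ȳ_str) = 1524.8509.
Var(ȳ_srs) = (1 − 3735/16471)·16580000/3735 = 3432.472.
deff = 1524.8509 / 3432.472 = 0.4442.

0.4442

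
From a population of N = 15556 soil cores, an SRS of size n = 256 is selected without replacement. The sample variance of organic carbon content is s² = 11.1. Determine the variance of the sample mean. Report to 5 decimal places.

Under SRS without replacement, Var(ȳ) = (1 − f)·s²/n with f = n/N = 256/15556 = 0.01645667.
Var(ȳ) = (1 − 0.01645667)·11.1/256 = 0.98354333·0.043359375 = 0.042645824.

0.04265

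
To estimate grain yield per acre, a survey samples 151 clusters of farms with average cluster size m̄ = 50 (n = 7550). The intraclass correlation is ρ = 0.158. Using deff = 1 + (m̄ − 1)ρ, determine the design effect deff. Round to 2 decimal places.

deff = 1 + (50 − 1)·0.158 = 1 + 7.742 = 8.742.

8.74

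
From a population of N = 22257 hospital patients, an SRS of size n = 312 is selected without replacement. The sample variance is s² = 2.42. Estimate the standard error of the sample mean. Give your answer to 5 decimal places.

0.08745

Under SRS without replacement, Var(ȳ) = (1 − f)·s²/n with f = n/N = 312/22257 = 0.01401806.
Var(ȳ) = (1 − 0.01401806)·2.42/312 = 0.98598194·0.0077564103 = 0.0076476804.
SE(ȳ) = √(0.0076476804) = 0.08745.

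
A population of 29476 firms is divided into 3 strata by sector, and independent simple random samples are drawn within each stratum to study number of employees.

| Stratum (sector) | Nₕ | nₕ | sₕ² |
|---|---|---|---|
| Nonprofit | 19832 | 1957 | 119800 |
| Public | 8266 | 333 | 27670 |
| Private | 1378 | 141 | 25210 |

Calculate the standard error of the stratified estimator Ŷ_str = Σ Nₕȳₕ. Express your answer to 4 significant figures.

165700

Var(Ŷ_str) = Σₕ Nₕ²(1 − fₕ)sₕ²/nₕ.
Nonprofit: 19832²·(1 − 1957/19832)·119800/1957 = 2.1700941 × 10^10.
Public: 8266²·(1 − 333/8266)·27670/333 = 5.4487613 × 10^9.
Private: 1378²·(1 − 141/1378)·25210/141 = 3.0477031 × 10^8.
Sum = 2.7454473 × 10^10.
SE = √(2.7454473 × 10^10) = 165700.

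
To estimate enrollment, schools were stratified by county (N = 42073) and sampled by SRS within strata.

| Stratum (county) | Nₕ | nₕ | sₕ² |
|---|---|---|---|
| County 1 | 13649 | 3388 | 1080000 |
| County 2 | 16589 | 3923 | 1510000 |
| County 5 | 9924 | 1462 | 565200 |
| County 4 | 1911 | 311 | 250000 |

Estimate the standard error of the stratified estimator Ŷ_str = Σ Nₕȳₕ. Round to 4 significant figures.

400600

Var(Ŷ_str) = Σₕ Nₕ²(1 − fₕ)sₕ²/nₕ.
County 1: 13649²·(1 − 3388/13649)·1080000/3388 = 4.4644799 × 10^10.
County 2: 16589²·(1 − 3923/16589)·1510000/3923 = 8.0875752 × 10^10.
County 5: 9924²·(1 − 1462/9924)·565200/1462 = 3.2464936 × 10^10.
County 4: 1911²·(1 − 311/1911)·250000/311 = 2.4578778 × 10^9.
Sum = 1.6044336 × 10^11.
SE = √(1.6044336 × 10^11) = 400600.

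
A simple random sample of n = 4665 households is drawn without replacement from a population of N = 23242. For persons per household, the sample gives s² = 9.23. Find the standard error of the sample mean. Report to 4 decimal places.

Under SRS without replacement, Var(ȳ) = (1 − f)·s²/n with f = n/N = 4665/23242 = 0.20071422.
Var(ȳ) = (1 − 0.20071422)·9.23/4665 = 0.79928578·0.0019785638 = 0.0015814379.
SE(ȳ) = √(0.0015814379) = 0.0398.

0.0398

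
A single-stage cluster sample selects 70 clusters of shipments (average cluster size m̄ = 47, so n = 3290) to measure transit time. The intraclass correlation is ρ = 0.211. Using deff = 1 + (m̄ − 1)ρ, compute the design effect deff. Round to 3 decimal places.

deff = 1 + (47 − 1)·0.211 = 1 + 9.706 = 10.706.

10.706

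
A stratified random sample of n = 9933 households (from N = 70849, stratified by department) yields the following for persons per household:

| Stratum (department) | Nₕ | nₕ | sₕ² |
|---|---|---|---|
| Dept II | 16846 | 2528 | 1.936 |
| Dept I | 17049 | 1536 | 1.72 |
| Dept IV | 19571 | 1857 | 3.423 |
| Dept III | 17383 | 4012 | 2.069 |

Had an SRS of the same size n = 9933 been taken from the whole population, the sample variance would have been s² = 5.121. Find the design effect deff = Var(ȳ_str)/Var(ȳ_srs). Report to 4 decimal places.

0.5572

Var(ȳ_str) = Σ Wₕ²(1−fₕ)sₕ²/nₕ with Wₕ = Nₕ/70849:
  Dept II: (16846/70849)²·(1−2528/16846)·1.936/2528 = 3.6799336 × 10^-5
  Dept I: (17049/70849)²·(1−1536/17049)·1.72/1536 = 5.9001695 × 10^-5
  Dept IV: (19571/70849)²·(1−1857/19571)·3.423/1857 = 1.2730844 × 10^-4
  Dept III: (17383/70849)²·(1−4012/17383)·2.069/4012 = 2.3879253 × 10^-5
  → Var(ȳ_str) = 2.4698872 × 10^-4.
Var(ȳ_srs) = (1 − 9933/70849)·5.121/9933 = 4.4327373 × 10^-4.
deff = (2.4698872 × 10^-4) / (4.4327373 × 10^-4) = 0.5572.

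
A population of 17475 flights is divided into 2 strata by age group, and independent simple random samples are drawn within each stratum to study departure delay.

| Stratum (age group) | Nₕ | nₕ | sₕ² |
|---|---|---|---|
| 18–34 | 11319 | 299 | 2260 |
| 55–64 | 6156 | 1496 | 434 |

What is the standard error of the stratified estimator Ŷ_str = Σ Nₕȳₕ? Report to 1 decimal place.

30840.5

Var(Ŷ_str) = Σₕ Nₕ²(1 − fₕ)sₕ²/nₕ.
18–34: 11319²·(1 − 299/11319)·2260/299 = 9.4281592 × 10^8.
55–64: 6156²·(1 − 1496/6156)·434/1496 = 8.3222865 × 10^6.
Sum = 9.5113821 × 10^8.
SE = √(9.5113821 × 10^8) = 30840.5.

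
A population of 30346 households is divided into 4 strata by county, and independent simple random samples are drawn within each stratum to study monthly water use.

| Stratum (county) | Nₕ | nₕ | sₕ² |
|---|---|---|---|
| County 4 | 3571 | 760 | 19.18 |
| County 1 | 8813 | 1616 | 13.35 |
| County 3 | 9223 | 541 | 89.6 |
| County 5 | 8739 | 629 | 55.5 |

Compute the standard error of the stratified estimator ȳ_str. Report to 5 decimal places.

0.14845

Var(ȳ_str) = Σₕ Wₕ²(1 − fₕ)sₕ²/nₕ with Wₕ = Nₕ/N, N = 30346.
County 4: Wₕ = 0.11767614; term = 0.11767614²·(1 − 0.21282554)·19.18/760 = 2.7509506 × 10^-4.
County 1: Wₕ = 0.29041719; term = 0.29041719²·(1 − 0.18336548)·13.35/1616 = 5.6900001 × 10^-4.
County 3: Wₕ = 0.30392803; term = 0.30392803²·(1 − 0.05865770)·89.6/541 = 0.014401238.
County 5: Wₕ = 0.28797865; term = 0.28797865²·(1 − 0.07197620)·55.5/629 = 0.006790817.
Sum = 0.02203615.
SE = √(0.02203615) = 0.14845.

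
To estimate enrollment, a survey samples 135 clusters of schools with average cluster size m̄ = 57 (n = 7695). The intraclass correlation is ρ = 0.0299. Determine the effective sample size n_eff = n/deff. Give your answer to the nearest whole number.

deff = 1 + (57 − 1)·0.0299 = 1 + 1.6744 = 2.6744.
n_eff = 7695 / 2.6744 = 2877.

2877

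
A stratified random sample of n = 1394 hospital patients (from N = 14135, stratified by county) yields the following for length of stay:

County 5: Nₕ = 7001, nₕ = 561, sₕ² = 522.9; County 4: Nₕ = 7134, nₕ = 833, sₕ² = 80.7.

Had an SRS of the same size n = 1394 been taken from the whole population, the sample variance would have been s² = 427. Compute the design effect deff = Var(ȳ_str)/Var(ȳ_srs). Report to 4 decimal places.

Var(ȳ_str) = Σ Wₕ²(1−fₕ)sₕ²/nₕ with Wₕ = Nₕ/14135:
  County 5: (7001/14135)²·(1−561/7001)·522.9/561 = 0.2103343
  County 4: (7134/14135)²·(1−833/7134)·80.7/833 = 0.021796135
  → Var(ȳ_str) = 0.23213044.
Var(ȳ_srs) = (1 − 1394/14135)·427/1394 = 0.27610407.
deff = 0.23213044 / 0.27610407 = 0.8407.

0.8407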